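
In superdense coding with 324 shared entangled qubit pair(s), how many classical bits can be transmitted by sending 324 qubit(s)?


Superdense coding allows 2 classical bits per shared entangled pair.
324 pair(s) -> 2 * 324 = 648 classical bits

648


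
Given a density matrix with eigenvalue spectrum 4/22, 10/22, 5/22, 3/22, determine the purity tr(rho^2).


tr(rho^2) = sum of eigenvalues squared
= (4/22)^2 + (10/22)^2 + (5/22)^2 + (3/22)^2
= (16 + 100 + 25 + 9) / 484
= 150/484
= 0.3099

0.3099


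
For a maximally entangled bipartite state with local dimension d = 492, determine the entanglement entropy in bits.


For a maximally entangled state in d x d:
S = log2(d) = log2(492)
= 8.9425

8.9425


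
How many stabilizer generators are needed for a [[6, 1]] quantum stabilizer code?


For an [[n,k]] stabilizer code:
Number of stabilizer generators = n - k
= 6 - 1
= 5

5


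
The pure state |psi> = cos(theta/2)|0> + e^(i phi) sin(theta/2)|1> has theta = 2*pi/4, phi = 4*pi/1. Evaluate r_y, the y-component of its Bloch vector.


theta = 1.5708, phi = 12.5664
r_y = sin(theta)*sin(phi) = 1.0000 * 0.0000
r_y = 0.0000

0.0000


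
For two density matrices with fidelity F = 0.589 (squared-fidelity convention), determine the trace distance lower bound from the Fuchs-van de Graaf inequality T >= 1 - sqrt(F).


Fuchs-van de Graaf (squared-fidelity convention): 1 - sqrt(F) <= T <= sqrt(1 - F).
Lower bound: T >= 1 - sqrt(F)
sqrt(F) = sqrt(0.589) = 0.7675
T >= 1 - 0.7675
T >= 0.2325

0.2325


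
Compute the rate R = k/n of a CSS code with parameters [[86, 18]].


Code rate R = k/n
= 18/86
= 0.2093

0.2093


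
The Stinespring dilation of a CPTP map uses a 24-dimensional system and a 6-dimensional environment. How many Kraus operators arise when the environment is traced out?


Tracing out the environment in an orthonormal basis {|i>_E} gives Kraus operators K_i = <i|_E U |0>_E.
Number of Kraus operators = dim(H_env) = d_env
= 6

6


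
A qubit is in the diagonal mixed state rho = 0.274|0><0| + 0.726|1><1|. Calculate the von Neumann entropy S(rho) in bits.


S = -p*log2(p) - (1-p)*log2(1-p)
p = 0.2740, 1-p = 0.7260
= -0.2740 * log2(0.2740) - 0.7260 * log2(0.7260)
= -(-0.5118) - (-0.3354)
= 0.8471

0.8471


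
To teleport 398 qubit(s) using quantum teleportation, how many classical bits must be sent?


Quantum teleportation requires 2 classical bits per qubit teleported.
398 qubit(s) -> 2 * 398 = 796 classical bits

796


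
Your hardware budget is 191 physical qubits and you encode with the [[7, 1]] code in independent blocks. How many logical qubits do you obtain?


Each code block uses 7 physical qubits for 1 logical qubit(s).
Number of complete blocks = floor(191 / 7) = 27
Logical qubits = 27 * 1
= 27

27


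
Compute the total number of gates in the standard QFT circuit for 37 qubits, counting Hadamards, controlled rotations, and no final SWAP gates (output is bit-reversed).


Hadamard gates: 37
Controlled rotations: n*(n-1)/2 = 37*36/2 = 666
SWAP gates: 0 (omitted)
Total = 37 + 666
= 703

703


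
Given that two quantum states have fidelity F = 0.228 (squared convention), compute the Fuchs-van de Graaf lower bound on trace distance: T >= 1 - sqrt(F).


Fuchs-van de Graaf (squared-fidelity convention): 1 - sqrt(F) <= T <= sqrt(1 - F).
Lower bound: T >= 1 - sqrt(F)
sqrt(F) = sqrt(0.228) = 0.4775
T >= 1 - 0.4775
T >= 0.5225

0.5225


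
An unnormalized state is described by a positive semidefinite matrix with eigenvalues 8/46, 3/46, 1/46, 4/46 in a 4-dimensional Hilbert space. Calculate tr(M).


tr(M) = sum of eigenvalues
= 8/46 + 3/46 + 1/46 + 4/46
= 16/46
= 0.3478

0.3478


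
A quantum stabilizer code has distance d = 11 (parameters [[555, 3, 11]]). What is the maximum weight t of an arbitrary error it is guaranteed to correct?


Code parameters: [[555, 3, 11]], distance d = 11.
Number of correctable errors = floor((d-1)/2)
= floor((11 - 1)/2)
= floor(10/2)
= 5

5


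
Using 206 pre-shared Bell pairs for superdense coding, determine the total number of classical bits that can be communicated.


Superdense coding allows 2 classical bits per shared entangled pair.
206 pair(s) -> 2 * 206 = 412 classical bits

412


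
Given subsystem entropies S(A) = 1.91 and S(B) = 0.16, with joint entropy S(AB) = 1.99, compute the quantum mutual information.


I(A:B) = S(A) + S(B) - S(AB)
= 1.91 + 0.16 - 1.99
= 0.0800

0.0800


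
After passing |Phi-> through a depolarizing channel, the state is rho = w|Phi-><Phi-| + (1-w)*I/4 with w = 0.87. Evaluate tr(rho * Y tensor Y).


|Phi-> = (|00> - |11>)/sqrt(2)
For the pure Bell state, <Y_A Y_B> = +1 (Bell-state Pauli correlator).
The maximally-mixed part I/4 has tr(I/4 * P tensor P) = 0 for any traceless Pauli P.
So <Y_A Y_B>_rho = w * (+1) + (1 - w) * 0
= 0.87 * (+1)
= 0.8700

0.8700


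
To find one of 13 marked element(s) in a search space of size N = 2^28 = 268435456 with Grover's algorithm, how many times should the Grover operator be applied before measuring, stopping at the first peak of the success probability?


After j Grover iterations the success probability is P(j) = sin^2((2j+1)*theta), where sin(theta) = sqrt(k/N).
N = 2^28 = 268435456, k = 13
sin(theta) = sqrt(k/N) = 0.0002200653855
theta = arcsin(sqrt(k/N)) = 0.0002200653872 rad
P(j) reaches its first maximum when (2j+1)*theta is as close as possible to pi/2, i.e. j = round(pi/(4*theta) - 1/2).
pi/(4*theta) - 1/2 = 3568.4309
(For comparison, the common estimate pi/4 * sqrt(N/k) = 3568.9309; the exact maximiser is used here.)
Optimal iterations = 3568

3568


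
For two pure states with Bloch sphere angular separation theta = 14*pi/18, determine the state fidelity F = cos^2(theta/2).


For states separated by angle theta on Bloch sphere:
F = cos^2(theta/2)
theta = 14*pi/18 = 2.4435
theta/2 = 1.2217
cos(theta/2) = 0.3420
F = 0.1170

0.1170


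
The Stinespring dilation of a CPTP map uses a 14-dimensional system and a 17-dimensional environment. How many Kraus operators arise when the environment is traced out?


Tracing out the environment in an orthonormal basis {|i>_E} gives Kraus operators K_i = <i|_E U |0>_E.
Number of Kraus operators = dim(H_env) = d_env
= 17

17


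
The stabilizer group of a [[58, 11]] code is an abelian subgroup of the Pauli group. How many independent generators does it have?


For an [[n,k]] stabilizer code:
Number of stabilizer generators = n - k
= 58 - 11
= 47

47


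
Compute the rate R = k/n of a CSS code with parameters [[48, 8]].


Code rate R = k/n
= 8/48
= 0.1667

0.1667


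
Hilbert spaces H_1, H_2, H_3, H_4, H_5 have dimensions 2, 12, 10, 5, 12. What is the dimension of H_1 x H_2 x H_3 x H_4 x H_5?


dim(H_1 x H_2 x H_3 x H_4 x H_5) = 2 * 12 * 10 * 5 * 12
= 24 * 10 * 5 * 12
= 240 * 5 * 12
= 1200 * 12
= 14400

14400


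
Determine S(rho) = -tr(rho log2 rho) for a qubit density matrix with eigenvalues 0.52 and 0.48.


S = -p*log2(p) - (1-p)*log2(1-p)
p = 0.5200, 1-p = 0.4800
= -0.5200 * log2(0.5200) - 0.4800 * log2(0.4800)
= -(-0.4906) - (-0.5083)
= 0.9988

0.9988


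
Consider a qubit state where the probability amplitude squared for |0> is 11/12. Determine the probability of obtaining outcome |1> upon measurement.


|alpha|^2 = 11/12 = 0.9167
|beta|^2 = 1 - 11/12 = 1/12 = 0.0833
P(|1>) = |beta|^2 = 0.0833

0.0833


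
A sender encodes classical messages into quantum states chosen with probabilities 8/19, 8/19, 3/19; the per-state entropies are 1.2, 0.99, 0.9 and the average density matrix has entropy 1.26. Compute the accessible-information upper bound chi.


chi = S(rho) - sum_i p_i * S(rho_i)
Weighted entropy = 8/19 * 1.2 + 8/19 * 0.99 + 3/19 * 0.9
= 1.0642
chi = 1.26 - 1.0642
= 0.1958

0.1958


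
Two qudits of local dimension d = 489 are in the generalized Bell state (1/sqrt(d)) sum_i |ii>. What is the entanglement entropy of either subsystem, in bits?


For a maximally entangled state in d x d:
S = log2(d) = log2(489)
= 8.9337

8.9337


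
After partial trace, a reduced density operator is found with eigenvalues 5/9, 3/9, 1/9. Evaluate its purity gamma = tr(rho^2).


tr(rho^2) = sum of eigenvalues squared
= (5/9)^2 + (3/9)^2 + (1/9)^2
= (25 + 9 + 1) / 81
= 35/81
= 0.4321

0.4321


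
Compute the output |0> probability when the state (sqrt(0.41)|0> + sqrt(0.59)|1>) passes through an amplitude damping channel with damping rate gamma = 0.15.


For amplitude damping with parameter gamma on state sqrt(a)|0> + sqrt(b)|1>:
alpha^2 = 0.41, beta^2 = 0.59
P(|0>) = alpha^2 + gamma * beta^2
= 0.41 + 0.15 * 0.59
= 0.41 + 0.0885
= 0.4985

0.4985


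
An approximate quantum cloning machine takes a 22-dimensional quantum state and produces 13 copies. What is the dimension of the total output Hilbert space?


Output space = H^(tensor 13) where dim(H) = 22
dim = 22^13
= 484 (after 2 factors)
= 10648 (after 3 factors)
= 234256 (after 4 factors)
= 5153632 (after 5 factors)
= 113379904 (after 6 factors)
= 2494357888 (after 7 factors)
= 54875873536 (after 8 factors)
= 1207269217792 (after 9 factors)
= 26559922791424 (after 10 factors)
= 584318301411328 (after 11 factors)
= 12855002631049216 (after 12 factors)
= 282810057883082752 (after 13 factors)
= 282810057883082752

282810057883082752


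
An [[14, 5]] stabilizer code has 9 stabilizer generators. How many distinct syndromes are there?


Each stabilizer generator gives a binary (+1 or -1) measurement outcome.
With 9 independent generators:
Total syndromes = 2^9
= 512

512


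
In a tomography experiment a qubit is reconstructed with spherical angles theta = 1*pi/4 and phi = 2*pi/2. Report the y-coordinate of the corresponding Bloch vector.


theta = 0.7854, phi = 3.1416
r_y = sin(theta)*sin(phi) = 0.7071 * 0.0000
r_y = 0.0000

0.0000


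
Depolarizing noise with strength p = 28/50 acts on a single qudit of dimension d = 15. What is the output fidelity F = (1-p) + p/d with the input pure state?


F = (1-p) + p/d
= (1 - 0.5600) + 0.5600/15
= 0.4400 + 0.0373
= 0.4773

0.4773


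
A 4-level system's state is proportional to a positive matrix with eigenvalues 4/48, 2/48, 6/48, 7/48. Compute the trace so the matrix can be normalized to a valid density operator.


tr(M) = sum of eigenvalues
= 4/48 + 2/48 + 6/48 + 7/48
= 19/48
= 0.3958

0.3958


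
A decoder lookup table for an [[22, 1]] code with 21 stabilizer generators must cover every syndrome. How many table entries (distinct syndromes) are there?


Each stabilizer generator gives a binary (+1 or -1) measurement outcome.
With 21 independent generators:
Total syndromes = 2^21
= 2097152

2097152


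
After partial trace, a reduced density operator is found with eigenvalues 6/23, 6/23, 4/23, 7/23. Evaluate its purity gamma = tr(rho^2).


tr(rho^2) = sum of eigenvalues squared
= (6/23)^2 + (6/23)^2 + (4/23)^2 + (7/23)^2
= (36 + 36 + 16 + 49) / 529
= 137/529
= 0.2590

0.2590


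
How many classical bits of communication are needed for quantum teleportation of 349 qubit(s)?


Quantum teleportation requires 2 classical bits per qubit teleported.
349 qubit(s) -> 2 * 349 = 698 classical bits

698


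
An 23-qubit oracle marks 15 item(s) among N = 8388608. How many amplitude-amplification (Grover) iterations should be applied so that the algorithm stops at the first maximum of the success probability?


After j Grover iterations the success probability is P(j) = sin^2((2j+1)*theta), where sin(theta) = sqrt(k/N).
N = 2^23 = 8388608, k = 15
sin(theta) = sqrt(k/N) = 0.001337213275
theta = arcsin(sqrt(k/N)) = 0.001337213674 rad
P(j) reaches its first maximum when (2j+1)*theta is as close as possible to pi/2, i.e. j = round(pi/(4*theta) - 1/2).
pi/(4*theta) - 1/2 = 586.8393
(For comparison, the common estimate pi/4 * sqrt(N/k) = 587.3395; the exact maximiser is used here.)
Optimal iterations = 587

587


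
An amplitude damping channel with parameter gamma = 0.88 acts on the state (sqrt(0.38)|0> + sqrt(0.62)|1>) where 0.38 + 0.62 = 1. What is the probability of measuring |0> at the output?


For amplitude damping with parameter gamma on state sqrt(a)|0> + sqrt(b)|1>:
alpha^2 = 0.38, beta^2 = 0.62
P(|0>) = alpha^2 + gamma * beta^2
= 0.38 + 0.88 * 0.62
= 0.38 + 0.5456
= 0.9256

0.9256


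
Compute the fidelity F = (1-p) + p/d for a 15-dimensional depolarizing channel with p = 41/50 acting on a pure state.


F = (1-p) + p/d
= (1 - 0.8200) + 0.8200/15
= 0.1800 + 0.0547
= 0.2347

0.2347


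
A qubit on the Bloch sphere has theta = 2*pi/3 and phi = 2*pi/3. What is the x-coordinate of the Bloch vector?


theta = 2.0944, phi = 2.0944
r_x = sin(theta)*cos(phi) = 0.8660 * -0.5000
r_x = -0.4330

-0.4330


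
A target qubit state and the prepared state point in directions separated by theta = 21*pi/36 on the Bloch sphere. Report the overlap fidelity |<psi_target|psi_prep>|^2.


For states separated by angle theta on Bloch sphere:
F = cos^2(theta/2)
theta = 21*pi/36 = 1.8326
theta/2 = 0.9163
cos(theta/2) = 0.6088
F = 0.3706

0.3706


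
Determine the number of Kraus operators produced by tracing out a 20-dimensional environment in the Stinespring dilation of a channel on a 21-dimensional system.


Tracing out the environment in an orthonormal basis {|i>_E} gives Kraus operators K_i = <i|_E U |0>_E.
Number of Kraus operators = dim(H_env) = d_env
= 20

20


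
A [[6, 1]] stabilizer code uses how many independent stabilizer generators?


For an [[n,k]] stabilizer code:
Number of stabilizer generators = n - k
= 6 - 1
= 5

5


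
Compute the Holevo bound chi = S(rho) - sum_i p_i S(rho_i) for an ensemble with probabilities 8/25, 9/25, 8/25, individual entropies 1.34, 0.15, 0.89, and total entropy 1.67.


chi = S(rho) - sum_i p_i * S(rho_i)
Weighted entropy = 8/25 * 1.34 + 9/25 * 0.15 + 8/25 * 0.89
= 0.7676
chi = 1.67 - 0.7676
= 0.9024

0.9024


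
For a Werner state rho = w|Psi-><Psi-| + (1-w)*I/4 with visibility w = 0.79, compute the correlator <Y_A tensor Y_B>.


|Psi-> = (|01> - |10>)/sqrt(2)
For the pure Bell state, <Y_A Y_B> = -1 (Bell-state Pauli correlator).
The maximally-mixed part I/4 has tr(I/4 * P tensor P) = 0 for any traceless Pauli P.
So <Y_A Y_B>_rho = w * (-1) + (1 - w) * 0
= 0.79 * (-1)
= -0.7900

-0.7900


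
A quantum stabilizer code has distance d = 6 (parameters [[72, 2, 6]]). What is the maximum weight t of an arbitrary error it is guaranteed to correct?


Code parameters: [[72, 2, 6]], distance d = 6.
Number of correctable errors = floor((d-1)/2)
= floor((6 - 1)/2)
= floor(5/2)
= 2

2


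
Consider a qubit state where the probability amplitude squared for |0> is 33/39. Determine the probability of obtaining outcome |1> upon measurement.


|alpha|^2 = 33/39 = 0.8462
|beta|^2 = 1 - 33/39 = 6/39 = 0.1538
P(|1>) = |beta|^2 = 0.1538

0.1538


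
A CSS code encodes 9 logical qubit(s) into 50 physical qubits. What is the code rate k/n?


Code rate R = k/n
= 9/50
= 0.1800

0.1800


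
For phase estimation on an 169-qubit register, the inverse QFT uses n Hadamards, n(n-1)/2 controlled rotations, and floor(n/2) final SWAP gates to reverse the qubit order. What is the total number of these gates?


Hadamard gates: 169
Controlled rotations: n*(n-1)/2 = 169*168/2 = 14196
SWAP gates: floor(n/2) = floor(169/2) = 84
Total = 169 + 14196 + 84
= 14449

14449


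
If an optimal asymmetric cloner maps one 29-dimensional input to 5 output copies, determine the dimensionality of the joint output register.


Output space = H^(tensor 5) where dim(H) = 29
dim = 29^5
= 841 (after 2 factors)
= 24389 (after 3 factors)
= 707281 (after 4 factors)
= 20511149 (after 5 factors)
= 20511149

20511149


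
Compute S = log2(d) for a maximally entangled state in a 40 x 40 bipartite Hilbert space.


For a maximally entangled state in d x d:
S = log2(d) = log2(40)
= 5.3219

5.3219


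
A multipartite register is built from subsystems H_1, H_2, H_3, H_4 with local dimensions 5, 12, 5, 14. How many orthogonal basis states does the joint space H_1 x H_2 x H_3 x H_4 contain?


dim(H_1 x H_2 x H_3 x H_4) = 5 * 12 * 5 * 14
= 60 * 5 * 14
= 300 * 14
= 4200

4200


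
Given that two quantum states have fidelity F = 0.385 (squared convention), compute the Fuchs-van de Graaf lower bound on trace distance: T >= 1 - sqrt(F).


Fuchs-van de Graaf (squared-fidelity convention): 1 - sqrt(F) <= T <= sqrt(1 - F).
Lower bound: T >= 1 - sqrt(F)
sqrt(F) = sqrt(0.385) = 0.6205
T >= 1 - 0.6205
T >= 0.3795

0.3795


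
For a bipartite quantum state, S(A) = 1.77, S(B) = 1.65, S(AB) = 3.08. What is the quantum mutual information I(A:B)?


I(A:B) = S(A) + S(B) - S(AB)
= 1.77 + 1.65 - 3.08
= 0.3400

0.3400


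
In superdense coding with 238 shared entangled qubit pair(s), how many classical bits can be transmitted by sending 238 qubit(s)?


Superdense coding allows 2 classical bits per shared entangled pair.
238 pair(s) -> 2 * 238 = 476 classical bits

476


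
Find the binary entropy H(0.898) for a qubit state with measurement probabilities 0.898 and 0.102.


S = -p*log2(p) - (1-p)*log2(1-p)
p = 0.8980, 1-p = 0.1020
= -0.8980 * log2(0.8980) - 0.1020 * log2(0.1020)
= -(-0.1394) - (-0.3359)
= 0.4753

0.4753


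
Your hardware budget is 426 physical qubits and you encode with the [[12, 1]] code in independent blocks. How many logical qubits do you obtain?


Each code block uses 12 physical qubits for 1 logical qubit(s).
Number of complete blocks = floor(426 / 12) = 35
Logical qubits = 35 * 1
= 35

35


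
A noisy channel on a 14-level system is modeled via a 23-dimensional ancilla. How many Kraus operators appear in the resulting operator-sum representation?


Tracing out the environment in an orthonormal basis {|i>_E} gives Kraus operators K_i = <i|_E U |0>_E.
Number of Kraus operators = dim(H_env) = d_env
= 23

23


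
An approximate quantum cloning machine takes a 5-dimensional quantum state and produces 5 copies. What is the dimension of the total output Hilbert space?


Output space = H^(tensor 5) where dim(H) = 5
dim = 5^5
= 25 (after 2 factors)
= 125 (after 3 factors)
= 625 (after 4 factors)
= 3125 (after 5 factors)
= 3125

3125


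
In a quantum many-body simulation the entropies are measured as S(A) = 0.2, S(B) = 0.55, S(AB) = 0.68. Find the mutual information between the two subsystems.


I(A:B) = S(A) + S(B) - S(AB)
= 0.2 + 0.55 - 0.68
= 0.0700

0.0700


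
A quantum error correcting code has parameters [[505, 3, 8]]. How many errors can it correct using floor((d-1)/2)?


Code parameters: [[505, 3, 8]], distance d = 8.
Number of correctable errors = floor((d-1)/2)
= floor((8 - 1)/2)
= floor(7/2)
= 3

3


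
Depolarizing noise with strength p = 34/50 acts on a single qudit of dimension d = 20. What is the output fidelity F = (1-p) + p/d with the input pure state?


F = (1-p) + p/d
= (1 - 0.6800) + 0.6800/20
= 0.3200 + 0.0340
= 0.3540

0.3540


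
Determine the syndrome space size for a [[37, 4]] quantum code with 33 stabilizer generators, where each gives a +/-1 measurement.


Each stabilizer generator gives a binary (+1 or -1) measurement outcome.
With 33 independent generators:
Total syndromes = 2^33
= 8589934592

8589934592


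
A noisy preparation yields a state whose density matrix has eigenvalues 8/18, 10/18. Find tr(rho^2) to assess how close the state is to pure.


tr(rho^2) = sum of eigenvalues squared
= (8/18)^2 + (10/18)^2
= (64 + 100) / 324
= 164/324
= 0.5062

0.5062


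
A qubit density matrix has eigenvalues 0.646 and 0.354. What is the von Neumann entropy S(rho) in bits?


S = -p*log2(p) - (1-p)*log2(1-p)
p = 0.6460, 1-p = 0.3540
= -0.6460 * log2(0.6460) - 0.3540 * log2(0.3540)
= -(-0.4072) - (-0.5304)
= 0.9376

0.9376


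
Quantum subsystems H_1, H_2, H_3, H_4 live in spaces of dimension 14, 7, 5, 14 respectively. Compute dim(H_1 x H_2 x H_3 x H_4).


dim(H_1 x H_2 x H_3 x H_4) = 14 * 7 * 5 * 14
= 98 * 5 * 14
= 490 * 14
= 6860

6860


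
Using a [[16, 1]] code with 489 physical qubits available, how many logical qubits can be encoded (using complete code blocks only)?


Each code block uses 16 physical qubits for 1 logical qubit(s).
Number of complete blocks = floor(489 / 16) = 30
Logical qubits = 30 * 1
= 30

30


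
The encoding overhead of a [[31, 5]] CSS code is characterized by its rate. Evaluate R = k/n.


Code rate R = k/n
= 5/31
= 0.1613

0.1613


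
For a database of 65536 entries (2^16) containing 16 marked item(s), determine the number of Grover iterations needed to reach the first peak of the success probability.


After j Grover iterations the success probability is P(j) = sin^2((2j+1)*theta), where sin(theta) = sqrt(k/N).
N = 2^16 = 65536, k = 16
sin(theta) = sqrt(k/N) = 0.015625
theta = arcsin(sqrt(k/N)) = 0.01562563585 rad
P(j) reaches its first maximum when (2j+1)*theta is as close as possible to pi/2, i.e. j = round(pi/(4*theta) - 1/2).
pi/(4*theta) - 1/2 = 49.7634
(For comparison, the common estimate pi/4 * sqrt(N/k) = 50.2655; the exact maximiser is used here.)
Optimal iterations = 50

50


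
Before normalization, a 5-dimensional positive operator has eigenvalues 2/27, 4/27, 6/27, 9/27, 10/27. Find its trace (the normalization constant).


tr(M) = sum of eigenvalues
= 2/27 + 4/27 + 6/27 + 9/27 + 10/27
= 31/27
= 1.1481

1.1481


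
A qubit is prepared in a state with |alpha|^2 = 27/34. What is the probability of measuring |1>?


|alpha|^2 = 27/34 = 0.7941
|beta|^2 = 1 - 27/34 = 7/34 = 0.2059
P(|1>) = |beta|^2 = 0.2059

0.2059


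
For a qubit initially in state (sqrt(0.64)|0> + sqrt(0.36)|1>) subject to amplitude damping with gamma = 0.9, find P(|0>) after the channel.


For amplitude damping with parameter gamma on state sqrt(a)|0> + sqrt(b)|1>:
alpha^2 = 0.64, beta^2 = 0.36
P(|0>) = alpha^2 + gamma * beta^2
= 0.64 + 0.9 * 0.36
= 0.64 + 0.3240
= 0.9640

0.9640


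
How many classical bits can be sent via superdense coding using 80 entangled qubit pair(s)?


Superdense coding allows 2 classical bits per shared entangled pair.
80 pair(s) -> 2 * 80 = 160 classical bits

160


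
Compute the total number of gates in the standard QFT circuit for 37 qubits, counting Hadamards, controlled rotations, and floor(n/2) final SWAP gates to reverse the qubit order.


Hadamard gates: 37
Controlled rotations: n*(n-1)/2 = 37*36/2 = 666
SWAP gates: floor(n/2) = floor(37/2) = 18
Total = 37 + 666 + 18
= 721

721


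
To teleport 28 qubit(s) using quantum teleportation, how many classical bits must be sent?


Quantum teleportation requires 2 classical bits per qubit teleported.
28 qubit(s) -> 2 * 28 = 56 classical bits

56


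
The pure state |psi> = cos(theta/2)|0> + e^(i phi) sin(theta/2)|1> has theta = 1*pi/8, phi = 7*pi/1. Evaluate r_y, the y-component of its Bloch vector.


theta = 0.3927, phi = 21.9911
r_y = sin(theta)*sin(phi) = 0.3827 * 0.0000
r_y = 0.0000

0.0000


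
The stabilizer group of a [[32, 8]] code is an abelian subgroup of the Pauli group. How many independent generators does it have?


For an [[n,k]] stabilizer code:
Number of stabilizer generators = n - k
= 32 - 8
= 24

24


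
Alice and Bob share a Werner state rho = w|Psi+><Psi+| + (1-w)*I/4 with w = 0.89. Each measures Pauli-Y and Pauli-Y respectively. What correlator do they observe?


|Psi+> = (|01> + |10>)/sqrt(2)
For the pure Bell state, <Y_A Y_B> = +1 (Bell-state Pauli correlator).
The maximally-mixed part I/4 has tr(I/4 * P tensor P) = 0 for any traceless Pauli P.
So <Y_A Y_B>_rho = w * (+1) + (1 - w) * 0
= 0.89 * (+1)
= 0.8900

0.8900


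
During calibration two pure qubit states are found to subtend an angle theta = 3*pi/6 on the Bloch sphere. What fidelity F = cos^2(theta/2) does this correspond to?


For states separated by angle theta on Bloch sphere:
F = cos^2(theta/2)
theta = 3*pi/6 = 1.5708
theta/2 = 0.7854
cos(theta/2) = 0.7071
F = 0.5000

0.5000


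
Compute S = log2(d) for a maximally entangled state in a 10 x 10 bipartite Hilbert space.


For a maximally entangled state in d x d:
S = log2(d) = log2(10)
= 3.3219

3.3219


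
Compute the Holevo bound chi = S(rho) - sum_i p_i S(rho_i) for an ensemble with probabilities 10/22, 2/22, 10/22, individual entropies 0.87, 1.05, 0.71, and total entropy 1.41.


chi = S(rho) - sum_i p_i * S(rho_i)
Weighted entropy = 10/22 * 0.87 + 2/22 * 1.05 + 10/22 * 0.71
= 0.8136
chi = 1.41 - 0.8136
= 0.5964

0.5964


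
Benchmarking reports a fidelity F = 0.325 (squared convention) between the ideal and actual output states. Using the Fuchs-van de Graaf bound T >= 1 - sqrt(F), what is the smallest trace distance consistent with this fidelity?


Fuchs-van de Graaf (squared-fidelity convention): 1 - sqrt(F) <= T <= sqrt(1 - F).
Lower bound: T >= 1 - sqrt(F)
sqrt(F) = sqrt(0.325) = 0.5701
T >= 1 - 0.5701
T >= 0.4299

0.4299


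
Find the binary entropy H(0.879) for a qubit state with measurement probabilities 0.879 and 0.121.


S = -p*log2(p) - (1-p)*log2(1-p)
p = 0.8790, 1-p = 0.1210
= -0.8790 * log2(0.8790) - 0.1210 * log2(0.1210)
= -(-0.1636) - (-0.3687)
= 0.5322

0.5322


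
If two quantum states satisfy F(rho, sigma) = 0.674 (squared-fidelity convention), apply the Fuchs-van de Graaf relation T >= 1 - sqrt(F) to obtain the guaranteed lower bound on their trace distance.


Fuchs-van de Graaf (squared-fidelity convention): 1 - sqrt(F) <= T <= sqrt(1 - F).
Lower bound: T >= 1 - sqrt(F)
sqrt(F) = sqrt(0.674) = 0.8210
T >= 1 - 0.8210
T >= 0.1790

0.1790


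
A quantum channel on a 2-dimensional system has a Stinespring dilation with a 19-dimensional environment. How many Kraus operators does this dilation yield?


Tracing out the environment in an orthonormal basis {|i>_E} gives Kraus operators K_i = <i|_E U |0>_E.
Number of Kraus operators = dim(H_env) = d_env
= 19

19


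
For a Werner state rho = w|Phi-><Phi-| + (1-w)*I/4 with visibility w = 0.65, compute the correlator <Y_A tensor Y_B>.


|Phi-> = (|00> - |11>)/sqrt(2)
For the pure Bell state, <Y_A Y_B> = +1 (Bell-state Pauli correlator).
The maximally-mixed part I/4 has tr(I/4 * P tensor P) = 0 for any traceless Pauli P.
So <Y_A Y_B>_rho = w * (+1) + (1 - w) * 0
= 0.65 * (+1)
= 0.6500

0.6500


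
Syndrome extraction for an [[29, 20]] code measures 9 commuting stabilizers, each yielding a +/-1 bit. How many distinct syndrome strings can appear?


Each stabilizer generator gives a binary (+1 or -1) measurement outcome.
With 9 independent generators:
Total syndromes = 2^9
= 512

512


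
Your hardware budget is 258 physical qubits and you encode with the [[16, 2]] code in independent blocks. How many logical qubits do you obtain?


Each code block uses 16 physical qubits for 2 logical qubit(s).
Number of complete blocks = floor(258 / 16) = 16
Logical qubits = 16 * 2
= 32

32


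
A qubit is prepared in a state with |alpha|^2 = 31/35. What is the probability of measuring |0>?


|alpha|^2 = 31/35 = 0.8857
|beta|^2 = 1 - 31/35 = 4/35 = 0.1143
P(|0>) = |alpha|^2 = 0.8857

0.8857


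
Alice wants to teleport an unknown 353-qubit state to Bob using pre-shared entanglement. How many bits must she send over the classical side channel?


Quantum teleportation requires 2 classical bits per qubit teleported.
353 qubit(s) -> 2 * 353 = 706 classical bits

706


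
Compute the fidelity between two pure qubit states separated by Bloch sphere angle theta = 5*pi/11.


For states separated by angle theta on Bloch sphere:
F = cos^2(theta/2)
theta = 5*pi/11 = 1.4280
theta/2 = 0.7140
cos(theta/2) = 0.7557
F = 0.5712

0.5712


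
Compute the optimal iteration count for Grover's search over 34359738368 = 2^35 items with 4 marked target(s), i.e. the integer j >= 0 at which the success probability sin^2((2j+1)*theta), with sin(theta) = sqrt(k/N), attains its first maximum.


After j Grover iterations the success probability is P(j) = sin^2((2j+1)*theta), where sin(theta) = sqrt(k/N).
N = 2^35 = 34359738368, k = 4
sin(theta) = sqrt(k/N) = 1.078959322e-05
theta = arcsin(sqrt(k/N)) = 1.078959322e-05 rad
P(j) reaches its first maximum when (2j+1)*theta is as close as possible to pi/2, i.e. j = round(pi/(4*theta) - 1/2).
pi/(4*theta) - 1/2 = 72791.6941
(For comparison, the common estimate pi/4 * sqrt(N/k) = 72792.1941; the exact maximiser is used here.)
Optimal iterations = 72792

72792


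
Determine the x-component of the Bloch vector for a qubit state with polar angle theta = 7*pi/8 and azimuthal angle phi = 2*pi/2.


theta = 2.7489, phi = 3.1416
r_x = sin(theta)*cos(phi) = 0.3827 * -1.0000
r_x = -0.3827

-0.3827


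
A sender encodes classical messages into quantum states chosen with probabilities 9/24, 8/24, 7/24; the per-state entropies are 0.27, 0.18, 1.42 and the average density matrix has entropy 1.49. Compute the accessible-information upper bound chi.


chi = S(rho) - sum_i p_i * S(rho_i)
Weighted entropy = 9/24 * 0.27 + 8/24 * 0.18 + 7/24 * 1.42
= 0.5754
chi = 1.49 - 0.5754
= 0.9146

0.9146


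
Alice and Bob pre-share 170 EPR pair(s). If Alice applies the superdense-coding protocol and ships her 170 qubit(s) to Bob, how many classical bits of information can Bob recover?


Superdense coding allows 2 classical bits per shared entangled pair.
170 pair(s) -> 2 * 170 = 340 classical bits

340


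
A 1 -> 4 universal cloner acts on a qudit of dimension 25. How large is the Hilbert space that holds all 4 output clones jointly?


Output space = H^(tensor 4) where dim(H) = 25
dim = 25^4
= 625 (after 2 factors)
= 15625 (after 3 factors)
= 390625 (after 4 factors)
= 390625

390625


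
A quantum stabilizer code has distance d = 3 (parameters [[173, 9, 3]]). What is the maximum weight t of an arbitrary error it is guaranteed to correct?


Code parameters: [[173, 9, 3]], distance d = 3.
Number of correctable errors = floor((d-1)/2)
= floor((3 - 1)/2)
= floor(2/2)
= 1

1


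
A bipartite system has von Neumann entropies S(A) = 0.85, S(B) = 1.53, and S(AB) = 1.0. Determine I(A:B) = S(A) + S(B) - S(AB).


I(A:B) = S(A) + S(B) - S(AB)
= 0.85 + 1.53 - 1.0
= 1.3800

1.3800


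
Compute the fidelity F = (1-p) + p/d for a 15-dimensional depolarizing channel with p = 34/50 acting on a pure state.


F = (1-p) + p/d
= (1 - 0.6800) + 0.6800/15
= 0.3200 + 0.0453
= 0.3653

0.3653


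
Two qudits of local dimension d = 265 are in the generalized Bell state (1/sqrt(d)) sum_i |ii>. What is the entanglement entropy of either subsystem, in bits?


For a maximally entangled state in d x d:
S = log2(d) = log2(265)
= 8.0498

8.0498


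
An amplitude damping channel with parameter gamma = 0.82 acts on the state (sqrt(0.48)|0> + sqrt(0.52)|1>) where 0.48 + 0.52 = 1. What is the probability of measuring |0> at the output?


For amplitude damping with parameter gamma on state sqrt(a)|0> + sqrt(b)|1>:
alpha^2 = 0.48, beta^2 = 0.52
P(|0>) = alpha^2 + gamma * beta^2
= 0.48 + 0.82 * 0.52
= 0.48 + 0.4264
= 0.9064

0.9064


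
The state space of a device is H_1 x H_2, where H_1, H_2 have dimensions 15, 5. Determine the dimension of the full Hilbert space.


dim(H_1 x H_2) = 15 * 5
= 75

75


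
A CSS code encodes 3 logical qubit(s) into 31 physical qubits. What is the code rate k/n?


Code rate R = k/n
= 3/31
= 0.0968

0.0968


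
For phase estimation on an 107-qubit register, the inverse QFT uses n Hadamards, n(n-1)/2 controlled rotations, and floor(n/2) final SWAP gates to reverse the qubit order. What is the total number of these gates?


Hadamard gates: 107
Controlled rotations: n*(n-1)/2 = 107*106/2 = 5671
SWAP gates: floor(n/2) = floor(107/2) = 53
Total = 107 + 5671 + 53
= 5831

5831


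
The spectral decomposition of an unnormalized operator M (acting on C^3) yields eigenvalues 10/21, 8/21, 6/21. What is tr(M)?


tr(M) = sum of eigenvalues
= 10/21 + 8/21 + 6/21
= 24/21
= 1.1429

1.1429


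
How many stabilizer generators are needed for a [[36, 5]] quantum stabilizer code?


For an [[n,k]] stabilizer code:
Number of stabilizer generators = n - k
= 36 - 5
= 31

31


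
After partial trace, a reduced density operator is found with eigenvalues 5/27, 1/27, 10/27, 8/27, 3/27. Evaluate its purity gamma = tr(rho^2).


tr(rho^2) = sum of eigenvalues squared
= (5/27)^2 + (1/27)^2 + (10/27)^2 + (8/27)^2 + (3/27)^2
= (25 + 1 + 100 + 64 + 9) / 729
= 199/729
= 0.2730

0.2730


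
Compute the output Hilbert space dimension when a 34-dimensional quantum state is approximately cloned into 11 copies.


Output space = H^(tensor 11) where dim(H) = 34
dim = 34^11
= 1156 (after 2 factors)
= 39304 (after 3 factors)
= 1336336 (after 4 factors)
= 45435424 (after 5 factors)
= 1544804416 (after 6 factors)
= 52523350144 (after 7 factors)
= 1785793904896 (after 8 factors)
= 60716992766464 (after 9 factors)
= 2064377754059776 (after 10 factors)
= 70188843638032384 (after 11 factors)
= 70188843638032384

70188843638032384


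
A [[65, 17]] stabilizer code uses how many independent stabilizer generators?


For an [[n,k]] stabilizer code:
Number of stabilizer generators = n - k
= 65 - 17
= 48

48


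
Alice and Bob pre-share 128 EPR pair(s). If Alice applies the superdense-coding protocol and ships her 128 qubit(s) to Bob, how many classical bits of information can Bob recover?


Superdense coding allows 2 classical bits per shared entangled pair.
128 pair(s) -> 2 * 128 = 256 classical bits

256


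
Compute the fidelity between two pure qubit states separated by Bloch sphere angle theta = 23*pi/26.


For states separated by angle theta on Bloch sphere:
F = cos^2(theta/2)
theta = 23*pi/26 = 2.7791
theta/2 = 1.3896
cos(theta/2) = 0.1803
F = 0.0325

0.0325


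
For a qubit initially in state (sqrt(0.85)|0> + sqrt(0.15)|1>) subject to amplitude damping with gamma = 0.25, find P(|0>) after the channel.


For amplitude damping with parameter gamma on state sqrt(a)|0> + sqrt(b)|1>:
alpha^2 = 0.85, beta^2 = 0.15
P(|0>) = alpha^2 + gamma * beta^2
= 0.85 + 0.25 * 0.15
= 0.85 + 0.0375
= 0.8875

0.8875


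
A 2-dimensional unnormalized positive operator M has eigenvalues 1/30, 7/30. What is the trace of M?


tr(M) = sum of eigenvalues
= 1/30 + 7/30
= 8/30
= 0.2667

0.2667


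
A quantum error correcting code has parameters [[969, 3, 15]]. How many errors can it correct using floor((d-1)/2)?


Code parameters: [[969, 3, 15]], distance d = 15.
Number of correctable errors = floor((d-1)/2)
= floor((15 - 1)/2)
= floor(14/2)
= 7

7


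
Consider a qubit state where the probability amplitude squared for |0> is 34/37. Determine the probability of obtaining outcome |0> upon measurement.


|alpha|^2 = 34/37 = 0.9189
|beta|^2 = 1 - 34/37 = 3/37 = 0.0811
P(|0>) = |alpha|^2 = 0.9189

0.9189


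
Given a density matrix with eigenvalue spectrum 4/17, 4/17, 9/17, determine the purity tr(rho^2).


tr(rho^2) = sum of eigenvalues squared
= (4/17)^2 + (4/17)^2 + (9/17)^2
= (16 + 16 + 81) / 289
= 113/289
= 0.3910

0.3910


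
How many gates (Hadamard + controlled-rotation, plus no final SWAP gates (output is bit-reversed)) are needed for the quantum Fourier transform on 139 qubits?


Hadamard gates: 139
Controlled rotations: n*(n-1)/2 = 139*138/2 = 9591
SWAP gates: 0 (omitted)
Total = 139 + 9591
= 9730

9730


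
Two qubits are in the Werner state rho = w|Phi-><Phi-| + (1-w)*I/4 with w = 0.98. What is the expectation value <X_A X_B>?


|Phi-> = (|00> - |11>)/sqrt(2)
For the pure Bell state, <X_A X_B> = -1 (Bell-state Pauli correlator).
The maximally-mixed part I/4 has tr(I/4 * P tensor P) = 0 for any traceless Pauli P.
So <X_A X_B>_rho = w * (-1) + (1 - w) * 0
= 0.98 * (-1)
= -0.9800

-0.9800


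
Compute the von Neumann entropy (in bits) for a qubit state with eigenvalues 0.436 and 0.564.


S = -p*log2(p) - (1-p)*log2(1-p)
p = 0.4360, 1-p = 0.5640
= -0.4360 * log2(0.4360) - 0.5640 * log2(0.5640)
= -(-0.5222) - (-0.4660)
= 0.9881

0.9881


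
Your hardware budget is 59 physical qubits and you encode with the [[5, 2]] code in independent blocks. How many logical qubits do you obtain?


Each code block uses 5 physical qubits for 2 logical qubit(s).
Number of complete blocks = floor(59 / 5) = 11
Logical qubits = 11 * 2
= 22

22


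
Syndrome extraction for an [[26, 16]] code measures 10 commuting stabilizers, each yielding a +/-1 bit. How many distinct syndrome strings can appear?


Each stabilizer generator gives a binary (+1 or -1) measurement outcome.
With 10 independent generators:
Total syndromes = 2^10
= 1024

1024


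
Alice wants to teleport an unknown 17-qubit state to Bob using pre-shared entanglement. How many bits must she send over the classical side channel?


Quantum teleportation requires 2 classical bits per qubit teleported.
17 qubit(s) -> 2 * 17 = 34 classical bits

34


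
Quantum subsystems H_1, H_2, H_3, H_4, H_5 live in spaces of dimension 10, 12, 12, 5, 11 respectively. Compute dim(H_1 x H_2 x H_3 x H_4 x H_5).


dim(H_1 x H_2 x H_3 x H_4 x H_5) = 10 * 12 * 12 * 5 * 11
= 120 * 12 * 5 * 11
= 1440 * 5 * 11
= 7200 * 11
= 79200

79200


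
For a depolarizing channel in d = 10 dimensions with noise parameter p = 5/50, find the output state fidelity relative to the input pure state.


F = (1-p) + p/d
= (1 - 0.1000) + 0.1000/10
= 0.9000 + 0.0100
= 0.9100

0.9100


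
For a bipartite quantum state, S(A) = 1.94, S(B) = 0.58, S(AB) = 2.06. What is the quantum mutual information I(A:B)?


I(A:B) = S(A) + S(B) - S(AB)
= 1.94 + 0.58 - 2.06
= 0.4600

0.4600


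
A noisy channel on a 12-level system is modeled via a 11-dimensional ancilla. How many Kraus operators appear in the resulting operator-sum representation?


Tracing out the environment in an orthonormal basis {|i>_E} gives Kraus operators K_i = <i|_E U |0>_E.
Number of Kraus operators = dim(H_env) = d_env
= 11

11


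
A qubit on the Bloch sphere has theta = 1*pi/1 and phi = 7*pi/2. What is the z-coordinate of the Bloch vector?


theta = 3.1416, phi = 10.9956
r_z = cos(theta) = -1.0000

-1.0000


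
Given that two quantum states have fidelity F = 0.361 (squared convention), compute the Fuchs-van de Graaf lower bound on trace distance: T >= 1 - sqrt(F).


Fuchs-van de Graaf (squared-fidelity convention): 1 - sqrt(F) <= T <= sqrt(1 - F).
Lower bound: T >= 1 - sqrt(F)
sqrt(F) = sqrt(0.361) = 0.6008
T >= 1 - 0.6008
T >= 0.3992

0.3992


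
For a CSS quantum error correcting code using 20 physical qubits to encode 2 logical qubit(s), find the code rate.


Code rate R = k/n
= 2/20
= 0.1000

0.1000


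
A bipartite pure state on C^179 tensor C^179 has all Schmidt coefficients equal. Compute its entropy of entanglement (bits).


For a maximally entangled state in d x d:
S = log2(d) = log2(179)
= 7.4838

7.4838


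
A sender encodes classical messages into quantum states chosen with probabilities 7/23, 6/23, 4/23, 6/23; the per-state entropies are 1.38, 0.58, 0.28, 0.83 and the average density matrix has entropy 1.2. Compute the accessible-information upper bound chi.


chi = S(rho) - sum_i p_i * S(rho_i)
Weighted entropy = 7/23 * 1.38 + 6/23 * 0.58 + 4/23 * 0.28 + 6/23 * 0.83
= 0.8365
chi = 1.2 - 0.8365
= 0.3635

0.3635


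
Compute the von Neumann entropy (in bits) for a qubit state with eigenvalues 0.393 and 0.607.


S = -p*log2(p) - (1-p)*log2(1-p)
p = 0.3930, 1-p = 0.6070
= -0.3930 * log2(0.3930) - 0.6070 * log2(0.6070)
= -(-0.5295) - (-0.4372)
= 0.9667

0.9667


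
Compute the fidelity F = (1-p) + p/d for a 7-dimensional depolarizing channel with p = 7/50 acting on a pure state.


F = (1-p) + p/d
= (1 - 0.1400) + 0.1400/7
= 0.8600 + 0.0200
= 0.8800

0.8800


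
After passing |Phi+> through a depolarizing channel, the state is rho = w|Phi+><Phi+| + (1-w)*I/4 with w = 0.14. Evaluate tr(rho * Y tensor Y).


|Phi+> = (|00> + |11>)/sqrt(2)
For the pure Bell state, <Y_A Y_B> = -1 (Bell-state Pauli correlator).
The maximally-mixed part I/4 has tr(I/4 * P tensor P) = 0 for any traceless Pauli P.
So <Y_A Y_B>_rho = w * (-1) + (1 - w) * 0
= 0.14 * (-1)
= -0.1400

-0.1400
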